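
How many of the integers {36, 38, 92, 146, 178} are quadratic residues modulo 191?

2

(36/191) = +1 → QR.
(38/191) = -1 → non-residue.
(92/191) = +1 → QR.
(146/191) = -1 → non-residue.
(178/191) = -1 → non-residue.
Total quadratic residues among the 5: 2.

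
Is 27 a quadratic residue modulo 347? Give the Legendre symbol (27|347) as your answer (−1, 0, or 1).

Euler's criterion: (27/347) ≡ 27^173 (mod 347).
27^2 ≡ 35 (mod 347)
27^4 ≡ 184 (mod 347)
27^8 ≡ 197 (mod 347)
27^16 ≡ 292 (mod 347)
27^32 ≡ 249 (mod 347)
27^64 ≡ 235 (mod 347)
27^128 ≡ 52 (mod 347)
27^173 = 27^(128+32+8+4+1) ≡ 1 (mod 347).
Result is 1, so (27/347) = 1.

1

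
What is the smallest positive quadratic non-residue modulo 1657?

5

(2/1657) = +1, so 2 is a residue.
(3/1657) = +1, so 3 is a residue.
(4/1657) = +1, so 4 is a residue.
(5/1657) = −1, so 5 is the smallest positive non-residue mod 1657.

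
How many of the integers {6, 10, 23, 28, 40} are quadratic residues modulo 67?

4

(6/67) = +1 → QR.
(10/67) = +1 → QR.
(23/67) = +1 → QR.
(28/67) = -1 → non-residue.
(40/67) = +1 → QR.
Total quadratic residues among the 5: 4.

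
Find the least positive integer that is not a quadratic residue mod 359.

7

(2/359) = +1, so 2 is a residue.
(3/359) = +1, so 3 is a residue.
(4/359) = +1, so 4 is a residue.
(5/359) = +1, so 5 is a residue.
(6/359) = +1, so 6 is a residue.
(7/359) = −1, so 7 is the smallest positive non-residue mod 359.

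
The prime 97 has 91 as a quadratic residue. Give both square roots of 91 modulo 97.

97 ≡ 1 (mod 4), so we find a root by search.
Trying successive values, 24² = 576 ≡ 91 (mod 97). The other root is 97 − 24 = 73.

24, 73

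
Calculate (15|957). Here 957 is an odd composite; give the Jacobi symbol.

0

Reciprocity: 15 ≡ 3 and 957 ≡ 1 (mod 4), so (15/957) = +(957/15).
Reduce top mod 15: now compute (12/15).
Pull out 2^2: since 15 ≡ 7 (mod 8), (2/15) = +1, so (2/15)^2 = +1.
Reciprocity: 3 ≡ 3 and 15 ≡ 3 (mod 4), so (3/15) = −(15/3).
Reduce top mod 3: now compute (0/3).
Top reduces to 0: gcd > 1, so the symbol is 0.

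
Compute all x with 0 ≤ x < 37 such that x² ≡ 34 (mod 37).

37 ≡ 1 (mod 4), so we find a root by search.
Trying successive values, 16² = 256 ≡ 34 (mod 37). The other root is 37 − 16 = 21.

16, 21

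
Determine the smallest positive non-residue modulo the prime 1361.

(2/1361) = +1, so 2 is a residue.
(3/1361) = −1, so 3 is the smallest positive non-residue mod 1361.

3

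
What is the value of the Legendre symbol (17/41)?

-1

Euler's criterion: (17/41) ≡ 17^20 (mod 41).
17^2 ≡ 2 (mod 41)
17^4 ≡ 4 (mod 41)
17^8 ≡ 16 (mod 41)
17^16 ≡ 10 (mod 41)
17^20 = 17^(16+4) ≡ 40 (mod 41).
Result is 40 ≡ −1, so (17/41) = −1.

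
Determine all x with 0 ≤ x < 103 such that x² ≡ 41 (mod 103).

12, 91

Since 103 ≡ 3 (mod 4), a square root of 41 is 41^((103+1)/4) = 41^26 mod 103.
Repeated squaring: 41^2≡33, 41^4≡59, 41^8≡82, 41^16≡29 (mod 103).
41^26 = 41^(16+8+2) ≡ 91 (mod 103).
Check: 91² = 8281 ≡ 41 (mod 103). The two roots are 12 and 91.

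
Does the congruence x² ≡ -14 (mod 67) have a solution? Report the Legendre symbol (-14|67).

-1

Euler's criterion: (-14/67) ≡ 53^33 (mod 67).
53^2 ≡ 62 (mod 67)
53^4 ≡ 25 (mod 67)
53^8 ≡ 22 (mod 67)
53^16 ≡ 15 (mod 67)
53^32 ≡ 24 (mod 67)
53^33 = 53^(32+1) ≡ 66 (mod 67).
Result is 66 ≡ −1, so (-14/67) = −1.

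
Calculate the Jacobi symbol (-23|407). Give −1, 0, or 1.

1

First reduce: -23 ≡ 384 (mod 407).
Pull out 2^7: since 407 ≡ 7 (mod 8), (2/407) = +1, so (2/407)^7 = +1.
Reciprocity: 3 ≡ 3 and 407 ≡ 3 (mod 4), so (3/407) = −(407/3).
Reduce top mod 3: now compute (2/3).
Pull out 2: since 3 ≡ 3 (mod 8), (2/3) = -1.
Reached (1/3) = 1. Collecting the sign flips along the way, the symbol is +1.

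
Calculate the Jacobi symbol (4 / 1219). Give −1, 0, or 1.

1

Pull out 2^2: since 1219 ≡ 3 (mod 8), (2/1219) = -1, so (2/1219)^2 = +1.
Reached (1/1219) = 1. Collecting the sign flips along the way, the symbol is +1.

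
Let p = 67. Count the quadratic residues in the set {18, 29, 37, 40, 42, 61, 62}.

4

(18/67) = -1 → non-residue.
(29/67) = +1 → QR.
(37/67) = +1 → QR.
(40/67) = +1 → QR.
(42/67) = -1 → non-residue.
(61/67) = -1 → non-residue.
(62/67) = +1 → QR.
Total quadratic residues among the 7: 4.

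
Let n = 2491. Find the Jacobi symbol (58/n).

Pull out 2: since 2491 ≡ 3 (mod 8), (2/2491) = -1.
Reciprocity: 29 ≡ 1 and 2491 ≡ 3 (mod 4), so (29/2491) = +(2491/29).
Reduce top mod 29: now compute (26/29).
Pull out 2: since 29 ≡ 5 (mod 8), (2/29) = -1.
Reciprocity: 13 ≡ 1 and 29 ≡ 1 (mod 4), so (13/29) = +(29/13).
Reduce top mod 13: now compute (3/13).
Reciprocity: 3 ≡ 3 and 13 ≡ 1 (mod 4), so (3/13) = +(13/3).
Reduce top mod 3: now compute (1/3).
Reached (1/3) = 1. Collecting the sign flips along the way, the symbol is +1.

1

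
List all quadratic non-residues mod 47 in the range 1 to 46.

5,10,11,13,15,19,20,22,23,26,29,30,31,33,35,38,39,40,41,43,44,45,46

Square k = 1,…,23 (k and 47−k give the same square):
1²=1, 2²=4, 3²=9, 4²=16, 5²=25, 6²=36, 7²≡2, 8²≡17, 9²≡34, 10²≡6, 11²≡27, 12²≡3, 13²≡28, 14²≡8, 15²≡37, 16²≡21, 17²≡7, 18²≡42, 19²≡32, 20²≡24, 21²≡18, 22²≡14, 23²≡12 (mod 47).
The residues are {1, 2, 3, 4, 6, 7, 8, 9, 12, 14, 16, 17, 18, 21, 24, 25, 27, 28, 32, 34, 36, 37, 42}; the non-residues are the remaining 23 nonzero classes.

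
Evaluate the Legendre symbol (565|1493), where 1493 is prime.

1

Reciprocity: 565 ≡ 1 and 1493 ≡ 1 (mod 4), so (565/1493) = +(1493/565).
Reduce top mod 565: now compute (363/565).
Reciprocity: 363 ≡ 3 and 565 ≡ 1 (mod 4), so (363/565) = +(565/363).
Reduce top mod 363: now compute (202/363).
Pull out 2: since 363 ≡ 3 (mod 8), (2/363) = -1.
Reciprocity: 101 ≡ 1 and 363 ≡ 3 (mod 4), so (101/363) = +(363/101).
Reduce top mod 101: now compute (60/101).
Pull out 2^2: since 101 ≡ 5 (mod 8), (2/101) = -1, so (2/101)^2 = +1.
Reciprocity: 15 ≡ 3 and 101 ≡ 1 (mod 4), so (15/101) = +(101/15).
Reduce top mod 15: now compute (11/15).
Reciprocity: 11 ≡ 3 and 15 ≡ 3 (mod 4), so (11/15) = −(15/11).
Reduce top mod 11: now compute (4/11).
Pull out 2^2: since 11 ≡ 3 (mod 8), (2/11) = -1, so (2/11)^2 = +1.
Reached (1/11) = 1. Collecting the sign flips along the way, the symbol is +1.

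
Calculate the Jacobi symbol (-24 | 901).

-1

First reduce: -24 ≡ 877 (mod 901).
Reciprocity: 877 ≡ 1 and 901 ≡ 1 (mod 4), so (877/901) = +(901/877).
Reduce top mod 877: now compute (24/877).
Pull out 2^3: since 877 ≡ 5 (mod 8), (2/877) = -1, so (2/877)^3 = -1.
Reciprocity: 3 ≡ 3 and 877 ≡ 1 (mod 4), so (3/877) = +(877/3).
Reduce top mod 3: now compute (1/3).
Reached (1/3) = 1. Collecting the sign flips along the way, the symbol is -1.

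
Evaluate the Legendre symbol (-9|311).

-1

Euler's criterion: (-9/311) ≡ 302^155 (mod 311).
302^2 ≡ 81 (mod 311)
302^4 ≡ 30 (mod 311)
302^8 ≡ 278 (mod 311)
302^16 ≡ 156 (mod 311)
302^32 ≡ 78 (mod 311)
302^64 ≡ 175 (mod 311)
302^128 ≡ 147 (mod 311)
302^155 = 302^(128+16+8+2+1) ≡ 310 (mod 311).
Result is 310 ≡ −1, so (-9/311) = −1.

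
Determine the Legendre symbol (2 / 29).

Pull out 2: since 29 ≡ 5 (mod 8), (2/29) = -1.
Reached (1/29) = 1. Collecting the sign flips along the way, the symbol is -1.

-1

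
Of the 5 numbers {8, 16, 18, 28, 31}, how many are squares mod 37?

2

(8/37) = -1 → non-residue.
(16/37) = +1 → QR.
(18/37) = -1 → non-residue.
(28/37) = +1 → QR.
(31/37) = -1 → non-residue.
Total quadratic residues among the 5: 2.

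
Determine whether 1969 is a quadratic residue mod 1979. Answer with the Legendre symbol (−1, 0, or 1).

Reciprocity: 1969 ≡ 1 and 1979 ≡ 3 (mod 4), so (1969/1979) = +(1979/1969).
Reduce top mod 1969: now compute (10/1969).
Pull out 2: since 1969 ≡ 1 (mod 8), (2/1969) = +1.
Reciprocity: 5 ≡ 1 and 1969 ≡ 1 (mod 4), so (5/1969) = +(1969/5).
Reduce top mod 5: now compute (4/5).
Pull out 2^2: since 5 ≡ 5 (mod 8), (2/5) = -1, so (2/5)^2 = +1.
Reached (1/5) = 1. Collecting the sign flips along the way, the symbol is +1.

1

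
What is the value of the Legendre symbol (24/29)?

Pull out 2^3: since 29 ≡ 5 (mod 8), (2/29) = -1, so (2/29)^3 = -1.
Reciprocity: 3 ≡ 3 and 29 ≡ 1 (mod 4), so (3/29) = +(29/3).
Reduce top mod 3: now compute (2/3).
Pull out 2: since 3 ≡ 3 (mod 8), (2/3) = -1.
Reached (1/3) = 1. Collecting the sign flips along the way, the symbol is +1.

1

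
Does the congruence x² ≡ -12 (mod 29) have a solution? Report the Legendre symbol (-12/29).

First reduce: -12 ≡ 17 (mod 29).
Reciprocity: 17 ≡ 1 and 29 ≡ 1 (mod 4), so (17/29) = +(29/17).
Reduce top mod 17: now compute (12/17).
Pull out 2^2: since 17 ≡ 1 (mod 8), (2/17) = +1, so (2/17)^2 = +1.
Reciprocity: 3 ≡ 3 and 17 ≡ 1 (mod 4), so (3/17) = +(17/3).
Reduce top mod 3: now compute (2/3).
Pull out 2: since 3 ≡ 3 (mod 8), (2/3) = -1.
Reached (1/3) = 1. Collecting the sign flips along the way, the symbol is -1.

-1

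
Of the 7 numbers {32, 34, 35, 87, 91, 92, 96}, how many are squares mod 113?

3

(32/113) = +1 → QR.
(34/113) = -1 → non-residue.
(35/113) = -1 → non-residue.
(87/113) = +1 → QR.
(91/113) = +1 → QR.
(92/113) = -1 → non-residue.
(96/113) = -1 → non-residue.
Total quadratic residues among the 7: 3.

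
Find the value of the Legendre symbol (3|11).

1

Euler's criterion: (3/11) ≡ 3^5 (mod 11).
3^2 ≡ 9 (mod 11)
3^4 ≡ 4 (mod 11)
3^5 = 3^(4+1) ≡ 1 (mod 11).
Result is 1, so (3/11) = 1.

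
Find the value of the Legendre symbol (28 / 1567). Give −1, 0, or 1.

1

Pull out 2^2: since 1567 ≡ 7 (mod 8), (2/1567) = +1, so (2/1567)^2 = +1.
Reciprocity: 7 ≡ 3 and 1567 ≡ 3 (mod 4), so (7/1567) = −(1567/7).
Reduce top mod 7: now compute (6/7).
Pull out 2: since 7 ≡ 7 (mod 8), (2/7) = +1.
Reciprocity: 3 ≡ 3 and 7 ≡ 3 (mod 4), so (3/7) = −(7/3).
Reduce top mod 3: now compute (1/3).
Reached (1/3) = 1. Collecting the sign flips along the way, the symbol is +1.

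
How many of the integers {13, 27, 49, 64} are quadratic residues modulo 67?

2

(13/67) = -1 → non-residue.
(27/67) = -1 → non-residue.
(49/67) = +1 → QR.
(64/67) = +1 → QR.
Total quadratic residues among the 4: 2.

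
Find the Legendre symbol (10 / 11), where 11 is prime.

-1

Pull out 2: since 11 ≡ 3 (mod 8), (2/11) = -1.
Reciprocity: 5 ≡ 1 and 11 ≡ 3 (mod 4), so (5/11) = +(11/5).
Reduce top mod 5: now compute (1/5).
Reached (1/5) = 1. Collecting the sign flips along the way, the symbol is -1.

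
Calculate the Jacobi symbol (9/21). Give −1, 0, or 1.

Reciprocity: 9 ≡ 1 and 21 ≡ 1 (mod 4), so (9/21) = +(21/9).
Reduce top mod 9: now compute (3/9).
Reciprocity: 3 ≡ 3 and 9 ≡ 1 (mod 4), so (3/9) = +(9/3).
Reduce top mod 3: now compute (0/3).
Top reduces to 0: gcd > 1, so the symbol is 0.

0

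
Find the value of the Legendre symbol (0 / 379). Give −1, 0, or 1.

0

Top reduces to 0: gcd > 1, so the symbol is 0.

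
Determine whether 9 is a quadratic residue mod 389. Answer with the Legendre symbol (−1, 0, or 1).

1

Reciprocity: 9 ≡ 1 and 389 ≡ 1 (mod 4), so (9/389) = +(389/9).
Reduce top mod 9: now compute (2/9).
Pull out 2: since 9 ≡ 1 (mod 8), (2/9) = +1.
Reached (1/9) = 1. Collecting the sign flips along the way, the symbol is +1.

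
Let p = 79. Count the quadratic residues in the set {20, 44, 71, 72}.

3

(20/79) = +1 → QR.
(44/79) = +1 → QR.
(71/79) = -1 → non-residue.
(72/79) = +1 → QR.
Total quadratic residues among the 4: 3.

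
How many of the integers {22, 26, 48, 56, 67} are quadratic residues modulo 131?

(22/131) = -1 → non-residue.
(26/131) = -1 → non-residue.
(48/131) = +1 → QR.
(56/131) = -1 → non-residue.
(67/131) = -1 → non-residue.
Total quadratic residues among the 5: 1.

1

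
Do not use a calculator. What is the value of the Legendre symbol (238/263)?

-1

Pull out 2: since 263 ≡ 7 (mod 8), (2/263) = +1.
Reciprocity: 119 ≡ 3 and 263 ≡ 3 (mod 4), so (119/263) = −(263/119).
Reduce top mod 119: now compute (25/119).
Reciprocity: 25 ≡ 1 and 119 ≡ 3 (mod 4), so (25/119) = +(119/25).
Reduce top mod 25: now compute (19/25).
Reciprocity: 19 ≡ 3 and 25 ≡ 1 (mod 4), so (19/25) = +(25/19).
Reduce top mod 19: now compute (6/19).
Pull out 2: since 19 ≡ 3 (mod 8), (2/19) = -1.
Reciprocity: 3 ≡ 3 and 19 ≡ 3 (mod 4), so (3/19) = −(19/3).
Reduce top mod 3: now compute (1/3).
Reached (1/3) = 1. Collecting the sign flips along the way, the symbol is -1.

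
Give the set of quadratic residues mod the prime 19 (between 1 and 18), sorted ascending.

1,4,5,6,7,9,11,16,17

Square k = 1,…,9 (k and 19−k give the same square):
1²=1, 2²=4, 3²=9, 4²=16, 5²≡6, 6²≡17, 7²≡11, 8²≡7, 9²≡5 (mod 19).
So the quadratic residues mod 19 are {1, 4, 5, 6, 7, 9, 11, 16, 17}.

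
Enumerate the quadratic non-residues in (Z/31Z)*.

Square k = 1,…,15 (k and 31−k give the same square):
1²=1, 2²=4, 3²=9, 4²=16, 5²=25, 6²≡5, 7²≡18, 8²≡2, 9²≡19, 10²≡7, 11²≡28, 12²≡20, 13²≡14, 14²≡10, 15²≡8 (mod 31).
The residues are {1, 2, 4, 5, 7, 8, 9, 10, 14, 16, 18, 19, 20, 25, 28}; the non-residues are the remaining 15 nonzero classes.

3 6 11 12 13 15 17 21 22 23 24 26 27 29 30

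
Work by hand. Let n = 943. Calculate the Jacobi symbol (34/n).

Pull out 2: since 943 ≡ 7 (mod 8), (2/943) = +1.
Reciprocity: 17 ≡ 1 and 943 ≡ 3 (mod 4), so (17/943) = +(943/17).
Reduce top mod 17: now compute (8/17).
Pull out 2^3: since 17 ≡ 1 (mod 8), (2/17) = +1, so (2/17)^3 = +1.
Reached (1/17) = 1. Collecting the sign flips along the way, the symbol is +1.

1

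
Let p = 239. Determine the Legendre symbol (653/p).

First reduce: 653 ≡ 175 (mod 239).
Reciprocity: 175 ≡ 3 and 239 ≡ 3 (mod 4), so (175/239) = −(239/175).
Reduce top mod 175: now compute (64/175).
Pull out 2^6: since 175 ≡ 7 (mod 8), (2/175) = +1, so (2/175)^6 = +1.
Reached (1/175) = 1. Collecting the sign flips along the way, the symbol is -1.

-1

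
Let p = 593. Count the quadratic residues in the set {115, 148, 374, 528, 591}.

(115/593) = -1 → non-residue.
(148/593) = +1 → QR.
(374/593) = -1 → non-residue.
(528/593) = +1 → QR.
(591/593) = +1 → QR.
Total quadratic residues among the 5: 3.

3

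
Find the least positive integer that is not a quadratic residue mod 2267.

(2/2267) = −1, so 2 is the smallest positive non-residue mod 2267.

2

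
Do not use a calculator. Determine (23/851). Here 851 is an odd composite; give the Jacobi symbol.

Reciprocity: 23 ≡ 3 and 851 ≡ 3 (mod 4), so (23/851) = −(851/23).
Reduce top mod 23: now compute (0/23).
Top reduces to 0: gcd > 1, so the symbol is 0.

0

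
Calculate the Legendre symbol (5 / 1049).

1

Reciprocity: 5 ≡ 1 and 1049 ≡ 1 (mod 4), so (5/1049) = +(1049/5).
Reduce top mod 5: now compute (4/5).
Pull out 2^2: since 5 ≡ 5 (mod 8), (2/5) = -1, so (2/5)^2 = +1.
Reached (1/5) = 1. Collecting the sign flips along the way, the symbol is +1.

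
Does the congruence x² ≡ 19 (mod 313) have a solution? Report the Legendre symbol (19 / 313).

1

Reciprocity: 19 ≡ 3 and 313 ≡ 1 (mod 4), so (19/313) = +(313/19).
Reduce top mod 19: now compute (9/19).
Reciprocity: 9 ≡ 1 and 19 ≡ 3 (mod 4), so (9/19) = +(19/9).
Reduce top mod 9: now compute (1/9).
Reached (1/9) = 1. Collecting the sign flips along the way, the symbol is +1.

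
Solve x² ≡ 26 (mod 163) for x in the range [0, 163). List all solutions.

29, 134

Since 163 ≡ 3 (mod 4), a square root of 26 is 26^((163+1)/4) = 26^41 mod 163.
Repeated squaring: 26^2≡24, 26^4≡87, 26^8≡71, 26^16≡151, 26^32≡144 (mod 163).
26^41 = 26^(32+8+1) ≡ 134 (mod 163).
Check: 134² = 17956 ≡ 26 (mod 163). The two roots are 29 and 134.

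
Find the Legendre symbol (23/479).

Reciprocity: 23 ≡ 3 and 479 ≡ 3 (mod 4), so (23/479) = −(479/23).
Reduce top mod 23: now compute (19/23).
Reciprocity: 19 ≡ 3 and 23 ≡ 3 (mod 4), so (19/23) = −(23/19).
Reduce top mod 19: now compute (4/19).
Pull out 2^2: since 19 ≡ 3 (mod 8), (2/19) = -1, so (2/19)^2 = +1.
Reached (1/19) = 1. Collecting the sign flips along the way, the symbol is +1.

1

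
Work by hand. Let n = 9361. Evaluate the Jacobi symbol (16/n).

1

Pull out 2^4: since 9361 ≡ 1 (mod 8), (2/9361) = +1, so (2/9361)^4 = +1.
Reached (1/9361) = 1. Collecting the sign flips along the way, the symbol is +1.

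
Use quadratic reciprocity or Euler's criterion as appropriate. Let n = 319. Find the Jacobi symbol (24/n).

-1

Pull out 2^3: since 319 ≡ 7 (mod 8), (2/319) = +1, so (2/319)^3 = +1.
Reciprocity: 3 ≡ 3 and 319 ≡ 3 (mod 4), so (3/319) = −(319/3).
Reduce top mod 3: now compute (1/3).
Reached (1/3) = 1. Collecting the sign flips along the way, the symbol is -1.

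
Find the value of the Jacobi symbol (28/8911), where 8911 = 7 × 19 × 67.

0

Pull out 2^2: since 8911 ≡ 7 (mod 8), (2/8911) = +1, so (2/8911)^2 = +1.
Reciprocity: 7 ≡ 3 and 8911 ≡ 3 (mod 4), so (7/8911) = −(8911/7).
Reduce top mod 7: now compute (0/7).
Top reduces to 0: gcd > 1, so the symbol is 0.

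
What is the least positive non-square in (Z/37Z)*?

2

(2/37) = −1, so 2 is the smallest positive non-residue mod 37.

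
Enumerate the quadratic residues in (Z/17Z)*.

Square k = 1,…,8 (k and 17−k give the same square):
1²=1, 2²=4, 3²=9, 4²=16, 5²≡8, 6²≡2, 7²≡15, 8²≡13 (mod 17).
So the quadratic residues mod 17 are {1, 2, 4, 8, 9, 13, 15, 16}.

1 2 4 8 9 13 15 16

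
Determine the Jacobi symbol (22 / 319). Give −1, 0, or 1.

Pull out 2: since 319 ≡ 7 (mod 8), (2/319) = +1.
Reciprocity: 11 ≡ 3 and 319 ≡ 3 (mod 4), so (11/319) = −(319/11).
Reduce top mod 11: now compute (0/11).
Top reduces to 0: gcd > 1, so the symbol is 0.

0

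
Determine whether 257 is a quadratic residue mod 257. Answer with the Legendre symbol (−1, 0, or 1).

0

First reduce: 257 ≡ 0 (mod 257).
Top reduces to 0: gcd > 1, so the symbol is 0.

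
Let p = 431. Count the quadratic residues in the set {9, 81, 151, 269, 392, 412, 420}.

4

(9/431) = +1 → QR.
(81/431) = +1 → QR.
(151/431) = +1 → QR.
(269/431) = -1 → non-residue.
(392/431) = +1 → QR.
(412/431) = -1 → non-residue.
(420/431) = -1 → non-residue.
Total quadratic residues among the 7: 4.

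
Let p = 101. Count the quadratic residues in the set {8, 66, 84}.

1

(8/101) = -1 → non-residue.
(66/101) = -1 → non-residue.
(84/101) = +1 → QR.
Total quadratic residues among the 3: 1.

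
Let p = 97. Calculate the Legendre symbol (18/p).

Pull out 2: since 97 ≡ 1 (mod 8), (2/97) = +1.
Reciprocity: 9 ≡ 1 and 97 ≡ 1 (mod 4), so (9/97) = +(97/9).
Reduce top mod 9: now compute (7/9).
Reciprocity: 7 ≡ 3 and 9 ≡ 1 (mod 4), so (7/9) = +(9/7).
Reduce top mod 7: now compute (2/7).
Pull out 2: since 7 ≡ 7 (mod 8), (2/7) = +1.
Reached (1/7) = 1. Collecting the sign flips along the way, the symbol is +1.

1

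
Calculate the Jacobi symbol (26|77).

-1

Pull out 2: since 77 ≡ 5 (mod 8), (2/77) = -1.
Reciprocity: 13 ≡ 1 and 77 ≡ 1 (mod 4), so (13/77) = +(77/13).
Reduce top mod 13: now compute (12/13).
Pull out 2^2: since 13 ≡ 5 (mod 8), (2/13) = -1, so (2/13)^2 = +1.
Reciprocity: 3 ≡ 3 and 13 ≡ 1 (mod 4), so (3/13) = +(13/3).
Reduce top mod 3: now compute (1/3).
Reached (1/3) = 1. Collecting the sign flips along the way, the symbol is -1.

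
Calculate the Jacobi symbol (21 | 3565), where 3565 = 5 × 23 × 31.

1

Reciprocity: 21 ≡ 1 and 3565 ≡ 1 (mod 4), so (21/3565) = +(3565/21).
Reduce top mod 21: now compute (16/21).
Pull out 2^4: since 21 ≡ 5 (mod 8), (2/21) = -1, so (2/21)^4 = +1.
Reached (1/21) = 1. Collecting the sign flips along the way, the symbol is +1.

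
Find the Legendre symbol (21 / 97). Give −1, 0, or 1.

Euler's criterion: (21/97) ≡ 21^48 (mod 97).
21^2 ≡ 53 (mod 97)
21^4 ≡ 93 (mod 97)
21^8 ≡ 16 (mod 97)
21^16 ≡ 62 (mod 97)
21^32 ≡ 61 (mod 97)
21^48 = 21^(32+16) ≡ 96 (mod 97).
Result is 96 ≡ −1, so (21/97) = −1.

-1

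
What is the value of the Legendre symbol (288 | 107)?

First reduce: 288 ≡ 74 (mod 107).
Pull out 2: since 107 ≡ 3 (mod 8), (2/107) = -1.
Reciprocity: 37 ≡ 1 and 107 ≡ 3 (mod 4), so (37/107) = +(107/37).
Reduce top mod 37: now compute (33/37).
Reciprocity: 33 ≡ 1 and 37 ≡ 1 (mod 4), so (33/37) = +(37/33).
Reduce top mod 33: now compute (4/33).
Pull out 2^2: since 33 ≡ 1 (mod 8), (2/33) = +1, so (2/33)^2 = +1.
Reached (1/33) = 1. Collecting the sign flips along the way, the symbol is -1.

-1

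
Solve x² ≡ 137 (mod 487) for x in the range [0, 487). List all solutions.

194, 293

Since 487 ≡ 3 (mod 4), a square root of 137 is 137^((487+1)/4) = 137^122 mod 487.
Repeated squaring: 137^2≡263, 137^4≡15, 137^8≡225, 137^16≡464, 137^32≡42, 137^64≡303 (mod 487).
137^122 = 137^(64+32+16+8+2) ≡ 194 (mod 487).
Check: 194² = 37636 ≡ 137 (mod 487). The two roots are 194 and 293.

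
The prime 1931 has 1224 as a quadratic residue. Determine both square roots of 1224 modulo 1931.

Since 1931 ≡ 3 (mod 4), a square root of 1224 is 1224^((1931+1)/4) = 1224^483 mod 1931.
Repeated squaring: 1224^2≡1651, 1224^4≡1160, 1224^8≡1624, 1224^16≡1561, 1224^32≡1730, 1224^64≡1781, 1224^128≡1259, 1224^256≡1661 (mod 1931).
1224^483 = 1224^(256+128+64+32+2+1) ≡ 231 (mod 1931).
Check: 231² = 53361 ≡ 1224 (mod 1931). The two roots are 231 and 1700.

231, 1700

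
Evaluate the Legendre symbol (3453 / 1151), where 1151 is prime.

First reduce: 3453 ≡ 0 (mod 1151).
Top reduces to 0: gcd > 1, so the symbol is 0.

0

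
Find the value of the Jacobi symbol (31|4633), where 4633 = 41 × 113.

Reciprocity: 31 ≡ 3 and 4633 ≡ 1 (mod 4), so (31/4633) = +(4633/31).
Reduce top mod 31: now compute (14/31).
Pull out 2: since 31 ≡ 7 (mod 8), (2/31) = +1.
Reciprocity: 7 ≡ 3 and 31 ≡ 3 (mod 4), so (7/31) = −(31/7).
Reduce top mod 7: now compute (3/7).
Reciprocity: 3 ≡ 3 and 7 ≡ 3 (mod 4), so (3/7) = −(7/3).
Reduce top mod 3: now compute (1/3).
Reached (1/3) = 1. Collecting the sign flips along the way, the symbol is +1.

1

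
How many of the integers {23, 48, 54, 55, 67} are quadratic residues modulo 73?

(23/73) = +1 → QR.
(48/73) = +1 → QR.
(54/73) = +1 → QR.
(55/73) = +1 → QR.
(67/73) = +1 → QR.
Total quadratic residues among the 5: 5.

5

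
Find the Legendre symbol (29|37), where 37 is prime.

-1

Reciprocity: 29 ≡ 1 and 37 ≡ 1 (mod 4), so (29/37) = +(37/29).
Reduce top mod 29: now compute (8/29).
Pull out 2^3: since 29 ≡ 5 (mod 8), (2/29) = -1, so (2/29)^3 = -1.
Reached (1/29) = 1. Collecting the sign flips along the way, the symbol is -1.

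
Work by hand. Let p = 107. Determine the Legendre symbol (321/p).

First reduce: 321 ≡ 0 (mod 107).
Top reduces to 0: gcd > 1, so the symbol is 0.

0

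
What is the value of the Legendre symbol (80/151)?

1

Euler's criterion: (80/151) ≡ 80^75 (mod 151).
80^2 ≡ 58 (mod 151)
80^4 ≡ 42 (mod 151)
80^8 ≡ 103 (mod 151)
80^16 ≡ 39 (mod 151)
80^32 ≡ 11 (mod 151)
80^64 ≡ 121 (mod 151)
80^75 = 80^(64+8+2+1) ≡ 1 (mod 151).
Result is 1, so (80/151) = 1.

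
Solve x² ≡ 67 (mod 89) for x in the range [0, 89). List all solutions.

44, 45

89 ≡ 1 (mod 4), so we find a root by search.
Trying successive values, 44² = 1936 ≡ 67 (mod 89). The other root is 89 − 44 = 45.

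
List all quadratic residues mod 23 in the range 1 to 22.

Square k = 1,…,11 (k and 23−k give the same square):
1²=1, 2²=4, 3²=9, 4²=16, 5²≡2, 6²≡13, 7²≡3, 8²≡18, 9²≡12, 10²≡8, 11²≡6 (mod 23).
So the quadratic residues mod 23 are {1, 2, 3, 4, 6, 8, 9, 12, 13, 16, 18}.

1,2,3,4,6,8,9,12,13,16,18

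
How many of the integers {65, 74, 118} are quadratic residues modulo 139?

(65/139) = +1 → QR.
(74/139) = -1 → non-residue.
(118/139) = +1 → QR.
Total quadratic residues among the 3: 2.

2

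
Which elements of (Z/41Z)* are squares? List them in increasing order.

Square k = 1,…,20 (k and 41−k give the same square):
1²=1, 2²=4, 3²=9, 4²=16, 5²=25, 6²=36, 7²≡8, 8²≡23, 9²≡40, 10²≡18, 11²≡39, 12²≡21, 13²≡5, 14²≡32, 15²≡20, 16²≡10, 17²≡2, 18²≡37, 19²≡33, 20²≡31 (mod 41).
So the quadratic residues mod 41 are {1, 2, 4, 5, 8, 9, 10, 16, 18, 20, 21, 23, 25, 31, 32, 33, 36, 37, 39, 40}.

1, 2, 4, 5, 8, 9, 10, 16, 18, 20, 21, 23, 25, 31, 32, 33, 36, 37, 39, 40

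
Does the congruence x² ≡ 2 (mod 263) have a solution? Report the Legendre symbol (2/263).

Euler's criterion: (2/263) ≡ 2^131 (mod 263).
2^2 ≡ 4 (mod 263)
2^4 ≡ 16 (mod 263)
2^8 ≡ 256 (mod 263)
2^16 ≡ 49 (mod 263)
2^32 ≡ 34 (mod 263)
2^64 ≡ 104 (mod 263)
2^128 ≡ 33 (mod 263)
2^131 = 2^(128+2+1) ≡ 1 (mod 263).
Result is 1, so (2/263) = 1.

1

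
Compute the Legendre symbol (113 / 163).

1

Reciprocity: 113 ≡ 1 and 163 ≡ 3 (mod 4), so (113/163) = +(163/113).
Reduce top mod 113: now compute (50/113).
Pull out 2: since 113 ≡ 1 (mod 8), (2/113) = +1.
Reciprocity: 25 ≡ 1 and 113 ≡ 1 (mod 4), so (25/113) = +(113/25).
Reduce top mod 25: now compute (13/25).
Reciprocity: 13 ≡ 1 and 25 ≡ 1 (mod 4), so (13/25) = +(25/13).
Reduce top mod 13: now compute (12/13).
Pull out 2^2: since 13 ≡ 5 (mod 8), (2/13) = -1, so (2/13)^2 = +1.
Reciprocity: 3 ≡ 3 and 13 ≡ 1 (mod 4), so (3/13) = +(13/3).
Reduce top mod 3: now compute (1/3).
Reached (1/3) = 1. Collecting the sign flips along the way, the symbol is +1.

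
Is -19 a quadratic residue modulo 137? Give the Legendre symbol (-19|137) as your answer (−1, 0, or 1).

Euler's criterion: (-19/137) ≡ 118^68 (mod 137).
118^2 ≡ 87 (mod 137)
118^4 ≡ 34 (mod 137)
118^8 ≡ 60 (mod 137)
118^16 ≡ 38 (mod 137)
118^32 ≡ 74 (mod 137)
118^64 ≡ 133 (mod 137)
118^68 = 118^(64+4) ≡ 1 (mod 137).
Result is 1, so (-19/137) = 1.

1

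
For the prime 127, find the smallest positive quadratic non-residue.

(2/127) = +1, so 2 is a residue.
(3/127) = −1, so 3 is the smallest positive non-residue mod 127.

3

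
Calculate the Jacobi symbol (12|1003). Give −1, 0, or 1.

-1

Pull out 2^2: since 1003 ≡ 3 (mod 8), (2/1003) = -1, so (2/1003)^2 = +1.
Reciprocity: 3 ≡ 3 and 1003 ≡ 3 (mod 4), so (3/1003) = −(1003/3).
Reduce top mod 3: now compute (1/3).
Reached (1/3) = 1. Collecting the sign flips along the way, the symbol is -1.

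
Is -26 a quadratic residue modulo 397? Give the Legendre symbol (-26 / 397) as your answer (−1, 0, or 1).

First reduce: -26 ≡ 371 (mod 397).
Reciprocity: 371 ≡ 3 and 397 ≡ 1 (mod 4), so (371/397) = +(397/371).
Reduce top mod 371: now compute (26/371).
Pull out 2: since 371 ≡ 3 (mod 8), (2/371) = -1.
Reciprocity: 13 ≡ 1 and 371 ≡ 3 (mod 4), so (13/371) = +(371/13).
Reduce top mod 13: now compute (7/13).
Reciprocity: 7 ≡ 3 and 13 ≡ 1 (mod 4), so (7/13) = +(13/7).
Reduce top mod 7: now compute (6/7).
Pull out 2: since 7 ≡ 7 (mod 8), (2/7) = +1.
Reciprocity: 3 ≡ 3 and 7 ≡ 3 (mod 4), so (3/7) = −(7/3).
Reduce top mod 3: now compute (1/3).
Reached (1/3) = 1. Collecting the sign flips along the way, the symbol is +1.

1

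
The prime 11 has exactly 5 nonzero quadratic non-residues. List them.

Square k = 1,…,5 (k and 11−k give the same square):
1²=1, 2²=4, 3²=9, 4²≡5, 5²≡3 (mod 11).
The residues are {1, 3, 4, 5, 9}; the non-residues are the remaining 5 nonzero classes.

2 6 7 8 10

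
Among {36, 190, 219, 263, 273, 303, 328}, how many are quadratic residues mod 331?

4

(36/331) = +1 → QR.
(190/331) = -1 → non-residue.
(219/331) = +1 → QR.
(263/331) = -1 → non-residue.
(273/331) = -1 → non-residue.
(303/331) = +1 → QR.
(328/331) = +1 → QR.
Total quadratic residues among the 7: 4.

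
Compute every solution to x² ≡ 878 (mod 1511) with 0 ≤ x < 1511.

619, 892

Since 1511 ≡ 3 (mod 4), a square root of 878 is 878^((1511+1)/4) = 878^378 mod 1511.
Repeated squaring: 878^2≡274, 878^4≡1037, 878^8≡1048, 878^16≡1318, 878^32≡985, 878^64≡163, 878^128≡882, 878^256≡1270 (mod 1511).
878^378 = 878^(256+64+32+16+8+2) ≡ 892 (mod 1511).
Check: 892² = 795664 ≡ 878 (mod 1511). The two roots are 619 and 892.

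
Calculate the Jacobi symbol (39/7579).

0

Reciprocity: 39 ≡ 3 and 7579 ≡ 3 (mod 4), so (39/7579) = −(7579/39).
Reduce top mod 39: now compute (13/39).
Reciprocity: 13 ≡ 1 and 39 ≡ 3 (mod 4), so (13/39) = +(39/13).
Reduce top mod 13: now compute (0/13).
Top reduces to 0: gcd > 1, so the symbol is 0.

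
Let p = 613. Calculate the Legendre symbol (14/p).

Pull out 2: since 613 ≡ 5 (mod 8), (2/613) = -1.
Reciprocity: 7 ≡ 3 and 613 ≡ 1 (mod 4), so (7/613) = +(613/7).
Reduce top mod 7: now compute (4/7).
Pull out 2^2: since 7 ≡ 7 (mod 8), (2/7) = +1, so (2/7)^2 = +1.
Reached (1/7) = 1. Collecting the sign flips along the way, the symbol is -1.

-1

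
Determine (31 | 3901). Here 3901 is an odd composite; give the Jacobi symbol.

-1

Reciprocity: 31 ≡ 3 and 3901 ≡ 1 (mod 4), so (31/3901) = +(3901/31).
Reduce top mod 31: now compute (26/31).
Pull out 2: since 31 ≡ 7 (mod 8), (2/31) = +1.
Reciprocity: 13 ≡ 1 and 31 ≡ 3 (mod 4), so (13/31) = +(31/13).
Reduce top mod 13: now compute (5/13).
Reciprocity: 5 ≡ 1 and 13 ≡ 1 (mod 4), so (5/13) = +(13/5).
Reduce top mod 5: now compute (3/5).
Reciprocity: 3 ≡ 3 and 5 ≡ 1 (mod 4), so (3/5) = +(5/3).
Reduce top mod 3: now compute (2/3).
Pull out 2: since 3 ≡ 3 (mod 8), (2/3) = -1.
Reached (1/3) = 1. Collecting the sign flips along the way, the symbol is -1.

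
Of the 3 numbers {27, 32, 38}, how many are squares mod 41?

1

(27/41) = -1 → non-residue.
(32/41) = +1 → QR.
(38/41) = -1 → non-residue.
Total quadratic residues among the 3: 1.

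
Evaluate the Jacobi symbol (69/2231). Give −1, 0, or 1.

0

Reciprocity: 69 ≡ 1 and 2231 ≡ 3 (mod 4), so (69/2231) = +(2231/69).
Reduce top mod 69: now compute (23/69).
Reciprocity: 23 ≡ 3 and 69 ≡ 1 (mod 4), so (23/69) = +(69/23).
Reduce top mod 23: now compute (0/23).
Top reduces to 0: gcd > 1, so the symbol is 0.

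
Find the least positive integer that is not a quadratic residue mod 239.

7

(2/239) = +1, so 2 is a residue.
(3/239) = +1, so 3 is a residue.
(4/239) = +1, so 4 is a residue.
(5/239) = +1, so 5 is a residue.
(6/239) = +1, so 6 is a residue.
(7/239) = −1, so 7 is the smallest positive non-residue mod 239.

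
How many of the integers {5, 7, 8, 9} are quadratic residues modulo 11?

2

(5/11) = +1 → QR.
(7/11) = -1 → non-residue.
(8/11) = -1 → non-residue.
(9/11) = +1 → QR.
Total quadratic residues among the 4: 2.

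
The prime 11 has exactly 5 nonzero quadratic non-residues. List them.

Square k = 1,…,5 (k and 11−k give the same square):
1²=1, 2²=4, 3²=9, 4²≡5, 5²≡3 (mod 11).
The residues are {1, 3, 4, 5, 9}; the non-residues are the remaining 5 nonzero classes.

2,6,7,8,10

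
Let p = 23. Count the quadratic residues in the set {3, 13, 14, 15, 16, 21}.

3

(3/23) = +1 → QR.
(13/23) = +1 → QR.
(14/23) = -1 → non-residue.
(15/23) = -1 → non-residue.
(16/23) = +1 → QR.
(21/23) = -1 → non-residue.
Total quadratic residues among the 6: 3.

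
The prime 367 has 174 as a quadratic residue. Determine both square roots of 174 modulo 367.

62, 305

Since 367 ≡ 3 (mod 4), a square root of 174 is 174^((367+1)/4) = 174^92 mod 367.
Repeated squaring: 174^2≡182, 174^4≡94, 174^8≡28, 174^16≡50, 174^32≡298, 174^64≡357 (mod 367).
174^92 = 174^(64+16+8+4) ≡ 62 (mod 367).
Check: 62² = 3844 ≡ 174 (mod 367). The two roots are 62 and 305.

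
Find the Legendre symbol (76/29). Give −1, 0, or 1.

First reduce: 76 ≡ 18 (mod 29).
Pull out 2: since 29 ≡ 5 (mod 8), (2/29) = -1.
Reciprocity: 9 ≡ 1 and 29 ≡ 1 (mod 4), so (9/29) = +(29/9).
Reduce top mod 9: now compute (2/9).
Pull out 2: since 9 ≡ 1 (mod 8), (2/9) = +1.
Reached (1/9) = 1. Collecting the sign flips along the way, the symbol is -1.

-1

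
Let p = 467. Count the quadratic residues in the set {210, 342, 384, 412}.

(210/467) = +1 → QR.
(342/467) = +1 → QR.
(384/467) = -1 → non-residue.
(412/467) = -1 → non-residue.
Total quadratic residues among the 4: 2.

2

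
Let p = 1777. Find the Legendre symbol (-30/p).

First reduce: -30 ≡ 1747 (mod 1777).
Reciprocity: 1747 ≡ 3 and 1777 ≡ 1 (mod 4), so (1747/1777) = +(1777/1747).
Reduce top mod 1747: now compute (30/1747).
Pull out 2: since 1747 ≡ 3 (mod 8), (2/1747) = -1.
Reciprocity: 15 ≡ 3 and 1747 ≡ 3 (mod 4), so (15/1747) = −(1747/15).
Reduce top mod 15: now compute (7/15).
Reciprocity: 7 ≡ 3 and 15 ≡ 3 (mod 4), so (7/15) = −(15/7).
Reduce top mod 7: now compute (1/7).
Reached (1/7) = 1. Collecting the sign flips along the way, the symbol is -1.

-1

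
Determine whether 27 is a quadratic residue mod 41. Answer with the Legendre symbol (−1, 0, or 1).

-1

Reciprocity: 27 ≡ 3 and 41 ≡ 1 (mod 4), so (27/41) = +(41/27).
Reduce top mod 27: now compute (14/27).
Pull out 2: since 27 ≡ 3 (mod 8), (2/27) = -1.
Reciprocity: 7 ≡ 3 and 27 ≡ 3 (mod 4), so (7/27) = −(27/7).
Reduce top mod 7: now compute (6/7).
Pull out 2: since 7 ≡ 7 (mod 8), (2/7) = +1.
Reciprocity: 3 ≡ 3 and 7 ≡ 3 (mod 4), so (3/7) = −(7/3).
Reduce top mod 3: now compute (1/3).
Reached (1/3) = 1. Collecting the sign flips along the way, the symbol is -1.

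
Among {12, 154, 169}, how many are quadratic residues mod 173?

1

(12/173) = -1 → non-residue.
(154/173) = -1 → non-residue.
(169/173) = +1 → QR.
Total quadratic residues among the 3: 1.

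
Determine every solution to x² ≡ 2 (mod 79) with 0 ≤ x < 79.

Since 79 ≡ 3 (mod 4), a square root of 2 is 2^((79+1)/4) = 2^20 mod 79.
Repeated squaring: 2^2≡4, 2^4≡16, 2^8≡19, 2^16≡45 (mod 79).
2^20 = 2^(16+4) ≡ 9 (mod 79).
Check: 9² = 81 ≡ 2 (mod 79). The two roots are 9 and 70.

9, 70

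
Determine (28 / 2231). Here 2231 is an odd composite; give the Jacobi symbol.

1

Pull out 2^2: since 2231 ≡ 7 (mod 8), (2/2231) = +1, so (2/2231)^2 = +1.
Reciprocity: 7 ≡ 3 and 2231 ≡ 3 (mod 4), so (7/2231) = −(2231/7).
Reduce top mod 7: now compute (5/7).
Reciprocity: 5 ≡ 1 and 7 ≡ 3 (mod 4), so (5/7) = +(7/5).
Reduce top mod 5: now compute (2/5).
Pull out 2: since 5 ≡ 5 (mod 8), (2/5) = -1.
Reached (1/5) = 1. Collecting the sign flips along the way, the symbol is +1.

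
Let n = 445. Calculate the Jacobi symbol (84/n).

Pull out 2^2: since 445 ≡ 5 (mod 8), (2/445) = -1, so (2/445)^2 = +1.
Reciprocity: 21 ≡ 1 and 445 ≡ 1 (mod 4), so (21/445) = +(445/21).
Reduce top mod 21: now compute (4/21).
Pull out 2^2: since 21 ≡ 5 (mod 8), (2/21) = -1, so (2/21)^2 = +1.
Reached (1/21) = 1. Collecting the sign flips along the way, the symbol is +1.

1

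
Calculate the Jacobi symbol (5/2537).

-1

Reciprocity: 5 ≡ 1 and 2537 ≡ 1 (mod 4), so (5/2537) = +(2537/5).
Reduce top mod 5: now compute (2/5).
Pull out 2: since 5 ≡ 5 (mod 8), (2/5) = -1.
Reached (1/5) = 1. Collecting the sign flips along the way, the symbol is -1.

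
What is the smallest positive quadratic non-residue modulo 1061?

2

(2/1061) = −1, so 2 is the smallest positive non-residue mod 1061.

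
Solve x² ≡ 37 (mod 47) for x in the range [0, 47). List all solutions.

Since 47 ≡ 3 (mod 4), a square root of 37 is 37^((47+1)/4) = 37^12 mod 47.
Repeated squaring: 37^2≡6, 37^4≡36, 37^8≡27 (mod 47).
37^12 = 37^(8+4) ≡ 32 (mod 47).
Check: 32² = 1024 ≡ 37 (mod 47). The two roots are 15 and 32.

15, 32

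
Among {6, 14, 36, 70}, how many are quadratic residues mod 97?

(6/97) = +1 → QR.
(14/97) = -1 → non-residue.
(36/97) = +1 → QR.
(70/97) = +1 → QR.
Total quadratic residues among the 4: 3.

3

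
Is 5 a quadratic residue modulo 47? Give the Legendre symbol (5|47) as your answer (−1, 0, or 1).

Euler's criterion: (5/47) ≡ 5^23 (mod 47).
5^2 ≡ 25 (mod 47)
5^4 ≡ 14 (mod 47)
5^8 ≡ 8 (mod 47)
5^16 ≡ 17 (mod 47)
5^23 = 5^(16+4+2+1) ≡ 46 (mod 47).
Result is 46 ≡ −1, so (5/47) = −1.

-1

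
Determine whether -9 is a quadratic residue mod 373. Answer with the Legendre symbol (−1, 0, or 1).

1

First reduce: -9 ≡ 364 (mod 373).
Pull out 2^2: since 373 ≡ 5 (mod 8), (2/373) = -1, so (2/373)^2 = +1.
Reciprocity: 91 ≡ 3 and 373 ≡ 1 (mod 4), so (91/373) = +(373/91).
Reduce top mod 91: now compute (9/91).
Reciprocity: 9 ≡ 1 and 91 ≡ 3 (mod 4), so (9/91) = +(91/9).
Reduce top mod 9: now compute (1/9).
Reached (1/9) = 1. Collecting the sign flips along the way, the symbol is +1.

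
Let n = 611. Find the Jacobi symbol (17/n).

1

Reciprocity: 17 ≡ 1 and 611 ≡ 3 (mod 4), so (17/611) = +(611/17).
Reduce top mod 17: now compute (16/17).
Pull out 2^4: since 17 ≡ 1 (mod 8), (2/17) = +1, so (2/17)^4 = +1.
Reached (1/17) = 1. Collecting the sign flips along the way, the symbol is +1.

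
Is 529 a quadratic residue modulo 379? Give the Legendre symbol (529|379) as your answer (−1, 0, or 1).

1

Euler's criterion: (529/379) ≡ 150^189 (mod 379).
150^2 ≡ 139 (mod 379)
150^4 ≡ 371 (mod 379)
150^8 ≡ 64 (mod 379)
150^16 ≡ 306 (mod 379)
150^32 ≡ 23 (mod 379)
150^64 ≡ 150 (mod 379)
150^128 ≡ 139 (mod 379)
150^189 = 150^(128+32+16+8+4+1) ≡ 1 (mod 379).
Result is 1, so (529/379) = 1.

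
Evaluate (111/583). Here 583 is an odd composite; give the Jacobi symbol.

Reciprocity: 111 ≡ 3 and 583 ≡ 3 (mod 4), so (111/583) = −(583/111).
Reduce top mod 111: now compute (28/111).
Pull out 2^2: since 111 ≡ 7 (mod 8), (2/111) = +1, so (2/111)^2 = +1.
Reciprocity: 7 ≡ 3 and 111 ≡ 3 (mod 4), so (7/111) = −(111/7).
Reduce top mod 7: now compute (6/7).
Pull out 2: since 7 ≡ 7 (mod 8), (2/7) = +1.
Reciprocity: 3 ≡ 3 and 7 ≡ 3 (mod 4), so (3/7) = −(7/3).
Reduce top mod 3: now compute (1/3).
Reached (1/3) = 1. Collecting the sign flips along the way, the symbol is -1.

-1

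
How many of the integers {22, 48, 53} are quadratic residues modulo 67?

(22/67) = +1 → QR.
(48/67) = -1 → non-residue.
(53/67) = -1 → non-residue.
Total quadratic residues among the 3: 1.

1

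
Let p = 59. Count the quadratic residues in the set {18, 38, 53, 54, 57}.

(18/59) = -1 → non-residue.
(38/59) = -1 → non-residue.
(53/59) = +1 → QR.
(54/59) = -1 → non-residue.
(57/59) = +1 → QR.
Total quadratic residues among the 5: 2.

2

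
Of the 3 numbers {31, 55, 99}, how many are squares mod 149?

1

(31/149) = +1 → QR.
(55/149) = -1 → non-residue.
(99/149) = -1 → non-residue.
Total quadratic residues among the 3: 1.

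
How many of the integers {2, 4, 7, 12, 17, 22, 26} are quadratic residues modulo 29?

3

(2/29) = -1 → non-residue.
(4/29) = +1 → QR.
(7/29) = +1 → QR.
(12/29) = -1 → non-residue.
(17/29) = -1 → non-residue.
(22/29) = +1 → QR.
(26/29) = -1 → non-residue.
Total quadratic residues among the 7: 3.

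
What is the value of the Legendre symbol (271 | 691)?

Euler's criterion: (271/691) ≡ 271^345 (mod 691).
271^2 ≡ 195 (mod 691)
271^4 ≡ 20 (mod 691)
271^8 ≡ 400 (mod 691)
271^16 ≡ 379 (mod 691)
271^32 ≡ 604 (mod 691)
271^64 ≡ 659 (mod 691)
271^128 ≡ 333 (mod 691)
271^256 ≡ 329 (mod 691)
271^345 = 271^(256+64+16+8+1) ≡ 1 (mod 691).
Result is 1, so (271/691) = 1.

1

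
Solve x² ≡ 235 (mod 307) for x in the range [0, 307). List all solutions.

Since 307 ≡ 3 (mod 4), a square root of 235 is 235^((307+1)/4) = 235^77 mod 307.
Repeated squaring: 235^2≡272, 235^4≡304, 235^8≡9, 235^16≡81, 235^32≡114, 235^64≡102 (mod 307).
235^77 = 235^(64+8+4+1) ≡ 273 (mod 307).
Check: 273² = 74529 ≡ 235 (mod 307). The two roots are 34 and 273.

34, 273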